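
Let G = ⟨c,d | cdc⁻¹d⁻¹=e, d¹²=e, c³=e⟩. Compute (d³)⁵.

Compute successive powers of (d³), reducing at each step:
  (d³)²: (d³) · d³ = d⁶
  (d³)³: (d⁶) · d³ = d⁹
  (d³)⁴: (d⁹) · d³ = e
  (d³)⁵: e · d³ = d³

Answer: d³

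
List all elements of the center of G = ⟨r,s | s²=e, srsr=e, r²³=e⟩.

An element z ∈ Z(G) iff z commutes with every generator.
For example e is central: e·r = r = r·e; e·s = s = s·e.
Whereas r ∉ Z(G) since r·s = rs ≠ r²²s = s·r.
Checking each of the 46 elements this way gives Z(G) = {e}, of order 1.

Answer: {e}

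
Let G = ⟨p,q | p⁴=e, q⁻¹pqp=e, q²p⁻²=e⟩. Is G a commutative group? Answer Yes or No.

p·q = pq but q·p = pq⁻¹, so p·q ≠ q·p and G is not abelian.

Answer: No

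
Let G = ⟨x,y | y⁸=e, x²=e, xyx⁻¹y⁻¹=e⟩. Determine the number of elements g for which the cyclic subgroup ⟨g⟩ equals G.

⟨g⟩ = G would require ord(g) = |G| = 16, but the maximum element order in G is 8 < 16. So G is not cyclic and no single element generates it: the count is 0.

Answer: 0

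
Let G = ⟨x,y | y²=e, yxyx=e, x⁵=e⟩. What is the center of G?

An element z ∈ Z(G) iff z commutes with every generator.
For example e is central: e·x = x = x·e; e·y = y = y·e.
Whereas x ∉ Z(G) since x·y = xy ≠ x⁴y = y·x.
Checking each of the 10 elements this way gives Z(G) = {e}, of order 1.

Answer: {e}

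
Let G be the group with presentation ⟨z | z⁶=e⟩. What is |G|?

G is generated by a single element, so G is cyclic. The relator gives z⁶ = e and no smaller power is forced to be e, so the 6 powers {e, z, z², z³, z⁴, z⁵} are distinct. Hence |G| = 6.

Answer: 6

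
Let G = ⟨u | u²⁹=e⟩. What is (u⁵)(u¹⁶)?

Compute (u⁵) · (u¹⁶) by multiplying left to right and reducing via the relations at each step:
  (u⁵) · u¹⁶ = u²¹

Answer: u²¹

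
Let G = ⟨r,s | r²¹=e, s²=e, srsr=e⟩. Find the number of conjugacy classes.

The conjugacy classes (representative and size) are:
  [e] (size 1), [r²⁰] (size 2), [r²] (size 2), [r³] (size 2), [r¹⁷] (size 2), [r⁵] (size 2), [r⁶] (size 2), [r⁷] (size 2), [r⁸] (size 2), [r⁹] (size 2), [r¹⁰] (size 2), [s] (size 21).
Class equation: 1 + 2 + 2 + 2 + 2 + 2 + 2 + 2 + 2 + 2 + 2 + 21 = 42 = |G|. So G has 12 conjugacy classes.

Answer: 12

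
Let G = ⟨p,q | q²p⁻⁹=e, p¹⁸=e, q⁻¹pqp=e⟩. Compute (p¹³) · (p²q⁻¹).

Compute (p¹³) · (p²q⁻¹) by multiplying left to right and reducing via the relations at each step:
  (p¹³) · p² = p¹⁵
  (p¹⁵) · q⁻¹ = p⁶q

Answer: p⁶q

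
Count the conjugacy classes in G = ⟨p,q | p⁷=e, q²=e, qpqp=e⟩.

The conjugacy classes (representative and size) are:
  [e] (size 1), [p⁶] (size 2), [p⁵] (size 2), [p⁴] (size 2), [pq] (size 7).
Class equation: 1 + 2 + 2 + 2 + 7 = 14 = |G|. So G has 5 conjugacy classes.

Answer: 5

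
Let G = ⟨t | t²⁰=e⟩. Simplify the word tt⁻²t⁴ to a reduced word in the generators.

Multiply left to right, reducing at each step:
  t · t⁻² = t¹⁹
  (t¹⁹) · t⁴ = t³

Answer: t³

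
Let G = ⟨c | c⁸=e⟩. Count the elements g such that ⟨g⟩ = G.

G is cyclic of order 8. An element generates G iff its order is 8, and a cyclic group of order 8 has exactly φ(8) = 4 such elements.

Answer: 4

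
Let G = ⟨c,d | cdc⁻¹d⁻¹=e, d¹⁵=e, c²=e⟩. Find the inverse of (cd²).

The order of (cd²) is 30 (smallest k with (cd²)ᵏ = e), so (cd²)⁻¹ = (cd²)²⁹ = cd¹³.
Check: (cd²) · (cd¹³) → (cd²) · c = d²;   (d²) · d¹³ = e, giving e as required.

Answer: cd¹³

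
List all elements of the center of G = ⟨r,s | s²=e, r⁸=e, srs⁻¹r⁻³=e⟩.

An element z ∈ Z(G) iff z commutes with every generator.
For example r⁴ is central: (r⁴)·r = r⁵ = r·(r⁴); (r⁴)·s = r⁴s = s·(r⁴).
Whereas r ∉ Z(G) since r·s = rs ≠ r³s = s·r.
Checking each of the 16 elements this way gives Z(G) = {e, r⁴}, of order 2.

Answer: {e, r⁴}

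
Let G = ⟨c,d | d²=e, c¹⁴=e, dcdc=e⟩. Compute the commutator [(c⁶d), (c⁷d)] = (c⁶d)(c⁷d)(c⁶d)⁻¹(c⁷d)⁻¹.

[(c⁶d), (c⁷d)] = (c⁶d)·(c⁷d)·(c⁶d)⁻¹·(c⁷d)⁻¹.
  (c⁶d) · (c⁷d) = c¹³
  (c¹³) · (c⁶d) = c⁵d
  (c⁵d) · (c⁷d) = c¹²

Answer: c¹²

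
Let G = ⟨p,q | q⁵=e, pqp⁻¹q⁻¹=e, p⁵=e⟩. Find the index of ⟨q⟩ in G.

First find ord(q) by computing successive powers:
  q¹ = q, q² = q², q³ = q³, q⁴ = q⁴, q⁵ = e.
So |⟨q⟩| = ord(q) = 5. With |G| = 25, by Lagrange [G : ⟨q⟩] = 25/5 = 5.

Answer: 5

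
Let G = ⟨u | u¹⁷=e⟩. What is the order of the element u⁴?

Compute successive powers until reaching e:
  (u⁴)¹ = u⁴, (u⁴)² = u⁸, (u⁴)³ = u¹², (u⁴)⁴ = u¹⁶, (u⁴)⁵ = u³, (u⁴)⁶ = u⁷, (u⁴)⁷ = u¹¹, (u⁴)⁸ = u¹⁵, (u⁴)⁹ = u², (u⁴)¹⁰ = u⁶, (u⁴)¹¹ = u¹⁰, (u⁴)¹² = u¹⁴, (u⁴)¹³ = u, (u⁴)¹⁴ = u⁵, (u⁴)¹⁵ = u⁹, (u⁴)¹⁶ = u¹³, (u⁴)¹⁷ = e.
The smallest positive k with (u⁴)ᵏ = e is 17.

Answer: 17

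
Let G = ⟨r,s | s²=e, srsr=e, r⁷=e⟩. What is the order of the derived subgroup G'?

G' = [G, G] is generated by all commutators. The generator-pair commutators are: [r, s] = r².
The subgroup they normally generate is {e, r, r², r³, r⁴, r⁵, r⁶}, of order 7.
Check: |G/G'| = 14/7 = 2 is the order of the abelianisation.

Answer: 7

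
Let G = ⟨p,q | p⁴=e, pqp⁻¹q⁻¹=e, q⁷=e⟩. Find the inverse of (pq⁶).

The order of (pq⁶) is 28 (smallest k with (pq⁶)ᵏ = e), so (pq⁶)⁻¹ = (pq⁶)²⁷ = p³q.
Check: (pq⁶) · (p³q) → (pq⁶) · p³ = q⁶;   (q⁶) · q = e, giving e as required.

Answer: p³q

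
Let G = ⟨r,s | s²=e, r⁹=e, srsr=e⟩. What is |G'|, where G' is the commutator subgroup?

G' = [G, G] is generated by all commutators. The generator-pair commutators are: [r, s] = r².
The subgroup they normally generate is {e, r, r², r³, r⁴, r⁵, r⁶, r⁷, r⁸}, of order 9.
Check: |G/G'| = 18/9 = 2 is the order of the abelianisation.

Answer: 9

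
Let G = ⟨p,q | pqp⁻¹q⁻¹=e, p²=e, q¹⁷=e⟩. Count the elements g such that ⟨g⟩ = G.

G is cyclic of order 34. An element generates G iff its order is 34, and a cyclic group of order 34 has exactly φ(34) = 16 such elements.

Answer: 16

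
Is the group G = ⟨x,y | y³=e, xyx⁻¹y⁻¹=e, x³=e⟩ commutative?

Each pair of generators commutes: x·y = xy = y·x. Since the generators pairwise commute, every element of G commutes with every other, so G is abelian.

Answer: Yes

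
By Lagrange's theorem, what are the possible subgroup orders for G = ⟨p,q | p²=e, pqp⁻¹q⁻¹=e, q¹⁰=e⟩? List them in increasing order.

|G| = 20 = 2² · 5. By Lagrange's theorem the order of any subgroup divides 20; the divisors of 20 are 1, 2, 4, 5, 10, 20.

Answer: 1, 2, 4, 5, 10, 20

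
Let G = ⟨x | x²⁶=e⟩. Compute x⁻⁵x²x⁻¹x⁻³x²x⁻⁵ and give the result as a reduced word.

Multiply left to right, reducing at each step:
  (x²¹) · x² = x²³
  (x²³) · x⁻¹ = x²²
  (x²²) · x⁻³ = x¹⁹
  (x¹⁹) · x² = x²¹
  (x²¹) · x⁻⁵ = x¹⁶

Answer: x¹⁶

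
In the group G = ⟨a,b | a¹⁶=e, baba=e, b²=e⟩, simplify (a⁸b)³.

Compute successive powers of (a⁸b), reducing at each step:
  (a⁸b)²: (a⁸b) · a⁸ = b;   b · b = e
  (a⁸b)³: e · a⁸ = a⁸;   (a⁸) · b = a⁸b

Answer: a⁸b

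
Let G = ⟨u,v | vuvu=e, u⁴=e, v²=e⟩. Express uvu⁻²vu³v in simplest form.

Multiply left to right, reducing at each step:
  u · v = uv
  (uv) · u⁻² = u³v
  (u³v) · v = u³
  (u³) · u³ = u²
  (u²) · v = u²v

Answer: u²v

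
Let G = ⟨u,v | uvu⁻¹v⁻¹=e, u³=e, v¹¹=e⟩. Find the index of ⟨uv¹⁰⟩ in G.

First find ord(uv¹⁰) by computing successive powers:
  (uv¹⁰)¹ = uv¹⁰, (uv¹⁰)² = u²v⁹, (uv¹⁰)³ = v⁸, (uv¹⁰)⁴ = uv⁷, (uv¹⁰)⁵ = u²v⁶, (uv¹⁰)⁶ = v⁵, (uv¹⁰)⁷ = uv⁴, (uv¹⁰)⁸ = u²v³, (uv¹⁰)⁹ = v², (uv¹⁰)¹⁰ = uv, (uv¹⁰)¹¹ = u², (uv¹⁰)¹² = v¹⁰, (uv¹⁰)¹³ = uv⁹, (uv¹⁰)¹⁴ = u²v⁸, (uv¹⁰)¹⁵ = v⁷, (uv¹⁰)¹⁶ = uv⁶, (uv¹⁰)¹⁷ = u²v⁵, (uv¹⁰)¹⁸ = v⁴, (uv¹⁰)¹⁹ = uv³, (uv¹⁰)²⁰ = u²v², (uv¹⁰)²¹ = v, (uv¹⁰)²² = u, (uv¹⁰)²³ = u²v¹⁰, (uv¹⁰)²⁴ = v⁹, (uv¹⁰)²⁵ = uv⁸, (uv¹⁰)²⁶ = u²v⁷, (uv¹⁰)²⁷ = v⁶, (uv¹⁰)²⁸ = uv⁵, (uv¹⁰)²⁹ = u²v⁴, (uv¹⁰)³⁰ = v³, (uv¹⁰)³¹ = uv², (uv¹⁰)³² = u²v, (uv¹⁰)³³ = e.
So |⟨uv¹⁰⟩| = ord(uv¹⁰) = 33. With |G| = 33, by Lagrange [G : ⟨uv¹⁰⟩] = 33/33 = 1.

Answer: 1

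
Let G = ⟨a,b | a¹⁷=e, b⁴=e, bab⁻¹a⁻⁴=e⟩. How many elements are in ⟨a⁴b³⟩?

|⟨a⁴b³⟩| equals the order of a⁴b³. Compute successive powers until reaching e:
  (a⁴b³)¹ = a⁴b³, (a⁴b³)² = a⁵b², (a⁴b³)³ = ab, (a⁴b³)⁴ = e.
The smallest positive k with (a⁴b³)ᵏ = e is 4, so |⟨a⁴b³⟩| = 4.

Answer: 4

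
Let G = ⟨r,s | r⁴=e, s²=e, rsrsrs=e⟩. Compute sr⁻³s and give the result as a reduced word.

Multiply left to right, reducing at each step:
  s · r⁻³ = sr
  (sr) · s = r³sr³

Answer: r³sr³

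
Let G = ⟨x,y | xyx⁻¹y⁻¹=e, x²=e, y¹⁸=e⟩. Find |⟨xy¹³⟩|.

|⟨xy¹³⟩| equals the order of xy¹³. Compute successive powers until reaching e:
  (xy¹³)¹ = xy¹³, (xy¹³)² = y⁸, (xy¹³)³ = xy³, (xy¹³)⁴ = y¹⁶, (xy¹³)⁵ = xy¹¹, (xy¹³)⁶ = y⁶, (xy¹³)⁷ = xy, (xy¹³)⁸ = y¹⁴, (xy¹³)⁹ = xy⁹, (xy¹³)¹⁰ = y⁴, (xy¹³)¹¹ = xy¹⁷, (xy¹³)¹² = y¹², (xy¹³)¹³ = xy⁷, (xy¹³)¹⁴ = y², (xy¹³)¹⁵ = xy¹⁵, (xy¹³)¹⁶ = y¹⁰, (xy¹³)¹⁷ = xy⁵, (xy¹³)¹⁸ = e.
The smallest positive k with (xy¹³)ᵏ = e is 18, so |⟨xy¹³⟩| = 18.

Answer: 18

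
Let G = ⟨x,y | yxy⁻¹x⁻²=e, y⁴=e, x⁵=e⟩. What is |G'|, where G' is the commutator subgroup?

G' = [G, G] is generated by all commutators. The generator-pair commutators are: [x, y] = x⁴.
The subgroup they normally generate is {e, x, x², x³, x⁴}, of order 5.
Check: |G/G'| = 20/5 = 4 is the order of the abelianisation.

Answer: 5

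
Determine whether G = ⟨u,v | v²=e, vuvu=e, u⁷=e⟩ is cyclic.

Every cyclic group is abelian. But u·v = uv while v·u = u⁶v, so u·v ≠ v·u and G is not abelian. Hence G is not cyclic.

Answer: No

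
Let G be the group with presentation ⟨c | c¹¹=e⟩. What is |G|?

G is generated by a single element, so G is cyclic. The relator gives c¹¹ = e and no smaller power is forced to be e, so the 11 powers {c, e, c², c³, c⁴, c⁵, c⁶, c⁷, c⁸, c⁹, c¹⁰} are distinct. Hence |G| = 11.

Answer: 11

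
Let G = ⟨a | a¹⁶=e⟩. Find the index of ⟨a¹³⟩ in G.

First find ord(a¹³) by computing successive powers:
  (a¹³)¹ = a¹³, (a¹³)² = a¹⁰, (a¹³)³ = a⁷, (a¹³)⁴ = a⁴, (a¹³)⁵ = a, (a¹³)⁶ = a¹⁴, (a¹³)⁷ = a¹¹, (a¹³)⁸ = a⁸, (a¹³)⁹ = a⁵, (a¹³)¹⁰ = a², (a¹³)¹¹ = a¹⁵, (a¹³)¹² = a¹², (a¹³)¹³ = a⁹, (a¹³)¹⁴ = a⁶, (a¹³)¹⁵ = a³, (a¹³)¹⁶ = e.
So |⟨a¹³⟩| = ord(a¹³) = 16. With |G| = 16, by Lagrange [G : ⟨a¹³⟩] = 16/16 = 1.

Answer: 1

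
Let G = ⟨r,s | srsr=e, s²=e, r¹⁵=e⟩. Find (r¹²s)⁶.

Compute successive powers of (r¹²s), reducing at each step:
  (r¹²s)²: (r¹²s) · r¹² = s;   s · s = e
  (r¹²s)³: e · r¹² = r¹²;   (r¹²) · s = r¹²s
  (r¹²s)⁴: (r¹²s) · r¹² = s;   s · s = e
  (r¹²s)⁵: e · r¹² = r¹²;   (r¹²) · s = r¹²s
  (r¹²s)⁶: (r¹²s) · r¹² = s;   s · s = e

Answer: e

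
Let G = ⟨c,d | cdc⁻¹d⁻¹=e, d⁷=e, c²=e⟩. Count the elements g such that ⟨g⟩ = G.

G is cyclic of order 14. An element generates G iff its order is 14, and a cyclic group of order 14 has exactly φ(14) = 6 such elements.

Answer: 6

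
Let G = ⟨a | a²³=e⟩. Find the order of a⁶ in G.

Compute successive powers until reaching e:
  (a⁶)¹ = a⁶, (a⁶)² = a¹², (a⁶)³ = a¹⁸, (a⁶)⁴ = a, (a⁶)⁵ = a⁷, (a⁶)⁶ = a¹³, (a⁶)⁷ = a¹⁹, (a⁶)⁸ = a², (a⁶)⁹ = a⁸, (a⁶)¹⁰ = a¹⁴, (a⁶)¹¹ = a²⁰, (a⁶)¹² = a³, (a⁶)¹³ = a⁹, (a⁶)¹⁴ = a¹⁵, (a⁶)¹⁵ = a²¹, (a⁶)¹⁶ = a⁴, (a⁶)¹⁷ = a¹⁰, (a⁶)¹⁸ = a¹⁶, (a⁶)¹⁹ = a²², (a⁶)²⁰ = a⁵, (a⁶)²¹ = a¹¹, (a⁶)²² = a¹⁷, (a⁶)²³ = e.
The smallest positive k with (a⁶)ᵏ = e is 23.

Answer: 23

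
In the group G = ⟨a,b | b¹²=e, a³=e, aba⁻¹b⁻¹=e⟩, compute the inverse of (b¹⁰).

The order of (b¹⁰) is 6 (smallest k with (b¹⁰)ᵏ = e), so (b¹⁰)⁻¹ = (b¹⁰)⁵ = b².
Check: (b¹⁰) · (b²) → (b¹⁰) · b² = e, giving e as required.

Answer: b²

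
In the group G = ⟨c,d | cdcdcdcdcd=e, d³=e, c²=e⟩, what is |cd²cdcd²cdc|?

Compute successive powers until reaching e:
  (cd²cdcd²cdc)¹ = cd²cdcd²cdc, (cd²cdcd²cdc)² = e.
The smallest positive k with (cd²cdcd²cdc)ᵏ = e is 2.

Answer: 2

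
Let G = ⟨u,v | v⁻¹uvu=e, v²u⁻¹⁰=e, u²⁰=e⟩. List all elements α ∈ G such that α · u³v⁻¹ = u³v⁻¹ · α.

⟨u³v⁻¹⟩ ⊆ C_G(u³v⁻¹) since powers of u³v⁻¹ commute with u³v⁻¹; so |C_G(u³v⁻¹)| ≥ |⟨u³v⁻¹⟩| = 4.
By orbit–stabilizer, |C_G(u³v⁻¹)| = |G| / |conj. class of u³v⁻¹| = 40 / 10 = 4.
The 4 elements commuting with u³v⁻¹ are {e, u¹⁰, u³v, u³v⁻¹}.

Answer: {e, u¹⁰, u³v, u³v⁻¹}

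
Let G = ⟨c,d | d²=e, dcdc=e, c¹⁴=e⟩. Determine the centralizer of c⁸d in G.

⟨c⁸d⟩ ⊆ C_G(c⁸d) since powers of c⁸d commute with c⁸d; so |C_G(c⁸d)| ≥ |⟨c⁸d⟩| = 2.
By orbit–stabilizer, |C_G(c⁸d)| = |G| / |conj. class of c⁸d| = 28 / 7 = 4.
The 4 elements commuting with c⁸d are {e, c⁷, cd, c⁸d}.

Answer: {e, c⁷, cd, c⁸d}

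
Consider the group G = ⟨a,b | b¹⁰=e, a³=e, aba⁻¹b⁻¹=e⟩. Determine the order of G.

Enumerate words in the generators, reducing via the relations: the distinct elements are
  {a, b, e, ab, a², b², b³, b⁴, b⁵, b⁶, b⁷, b⁸, b⁹, ab², ab³, ab⁴, ab⁵, ab⁶, ab⁷, ab⁸, ab⁹, a²b, a²b², a²b³, a²b⁴, a²b⁵, a²b⁶, a²b⁷, a²b⁸, a²b⁹}.
No further products give new elements, so |G| = 30.

Answer: 30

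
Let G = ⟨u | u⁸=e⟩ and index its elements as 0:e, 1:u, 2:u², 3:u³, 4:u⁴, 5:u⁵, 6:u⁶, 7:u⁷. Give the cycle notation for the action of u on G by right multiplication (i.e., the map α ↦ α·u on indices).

(0 1 2 3 4 5 6 7)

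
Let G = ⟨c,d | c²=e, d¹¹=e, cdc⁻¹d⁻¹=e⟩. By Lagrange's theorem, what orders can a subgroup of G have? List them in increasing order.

|G| = 22 = 2 · 11. By Lagrange's theorem the order of any subgroup divides 22; the divisors of 22 are 1, 2, 11, 22.

Answer: 1, 2, 11, 22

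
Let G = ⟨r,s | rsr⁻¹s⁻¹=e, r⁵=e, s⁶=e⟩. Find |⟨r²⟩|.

|⟨r²⟩| equals the order of r². Compute successive powers until reaching e:
  (r²)¹ = r², (r²)² = r⁴, (r²)³ = r, (r²)⁴ = r³, (r²)⁵ = e.
The smallest positive k with (r²)ᵏ = e is 5, so |⟨r²⟩| = 5.

Answer: 5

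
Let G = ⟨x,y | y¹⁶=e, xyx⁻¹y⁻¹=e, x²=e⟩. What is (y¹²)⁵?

Compute successive powers of (y¹²), reducing at each step:
  (y¹²)²: (y¹²) · y¹² = y⁸
  (y¹²)³: (y⁸) · y¹² = y⁴
  (y¹²)⁴: (y⁴) · y¹² = e
  (y¹²)⁵: e · y¹² = y¹²

Answer: y¹²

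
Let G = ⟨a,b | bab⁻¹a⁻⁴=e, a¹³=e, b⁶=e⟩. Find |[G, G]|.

G' = [G, G] is generated by all commutators. The generator-pair commutators are: [a, b] = a¹⁰.
The subgroup they normally generate is {e, a, a², a³, a⁴, a⁵, a⁶, a⁷, a⁸, a⁹, a¹⁰, a¹¹, a¹²}, of order 13.
Check: |G/G'| = 78/13 = 6 is the order of the abelianisation.

Answer: 13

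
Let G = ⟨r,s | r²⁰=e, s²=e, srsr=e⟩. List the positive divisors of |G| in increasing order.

|G| = 40 = 2³ · 5. By Lagrange's theorem the order of any subgroup divides 40; the divisors of 40 are 1, 2, 4, 5, 8, 10, 20, 40.

Answer: 1, 2, 4, 5, 8, 10, 20, 40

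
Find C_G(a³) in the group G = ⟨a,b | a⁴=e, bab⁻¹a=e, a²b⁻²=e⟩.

⟨a³⟩ ⊆ C_G(a³) since powers of a³ commute with a³; so |C_G(a³)| ≥ |⟨a³⟩| = 4.
By orbit–stabilizer, |C_G(a³)| = |G| / |conj. class of a³| = 8 / 2 = 4.
The 4 elements commuting with a³ are {e, a, a², a³}.

Answer: {e, a, a², a³}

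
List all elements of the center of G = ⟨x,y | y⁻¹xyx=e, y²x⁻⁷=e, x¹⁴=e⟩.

An element z ∈ Z(G) iff z commutes with every generator.
For example x⁷ is central: (x⁷)·x = x⁸ = x·(x⁷); (x⁷)·y = y⁻¹ = y·(x⁷).
Whereas x ∉ Z(G) since x·y = xy ≠ x⁶y⁻¹ = y·x.
Checking each of the 28 elements this way gives Z(G) = {e, x⁷}, of order 2.

Answer: {e, x⁷}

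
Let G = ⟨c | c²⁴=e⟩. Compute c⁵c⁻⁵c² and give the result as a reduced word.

Multiply left to right, reducing at each step:
  (c⁵) · c⁻⁵ = e
  e · c² = c²

Answer: c²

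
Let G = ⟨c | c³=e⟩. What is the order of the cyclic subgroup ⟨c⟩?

|⟨c⟩| equals the order of c. Compute successive powers until reaching e:
  c¹ = c, c² = c², c³ = e.
The smallest positive k with cᵏ = e is 3, so |⟨c⟩| = 3.

Answer: 3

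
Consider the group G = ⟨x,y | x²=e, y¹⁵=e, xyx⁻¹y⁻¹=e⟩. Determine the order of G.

Enumerate words in the generators, reducing via the relations: the distinct elements are
  {e, x, y, xy, y², y³, y⁴, y⁵, y⁶, y⁷, y⁸, y⁹, xy², xy³, xy⁴, xy⁵, xy⁶, xy⁷, xy⁸, xy⁹, y¹², y¹³, y¹¹, y¹⁰, y¹⁴, xy¹², xy¹³, xy¹¹, xy¹⁰, xy¹⁴}.
No further products give new elements, so |G| = 30.

Answer: 30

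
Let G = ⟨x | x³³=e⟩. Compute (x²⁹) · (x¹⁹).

Compute (x²⁹) · (x¹⁹) by multiplying left to right and reducing via the relations at each step:
  (x²⁹) · x¹⁹ = x¹⁵

Answer: x¹⁵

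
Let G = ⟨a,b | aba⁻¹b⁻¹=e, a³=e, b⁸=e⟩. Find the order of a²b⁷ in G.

Compute successive powers until reaching e:
  (a²b⁷)¹ = a²b⁷, (a²b⁷)² = ab⁶, (a²b⁷)³ = b⁵, (a²b⁷)⁴ = a²b⁴, (a²b⁷)⁵ = ab³, (a²b⁷)⁶ = b², (a²b⁷)⁷ = a²b, (a²b⁷)⁸ = a, (a²b⁷)⁹ = b⁷, (a²b⁷)¹⁰ = a²b⁶, (a²b⁷)¹¹ = ab⁵, (a²b⁷)¹² = b⁴, (a²b⁷)¹³ = a²b³, (a²b⁷)¹⁴ = ab², (a²b⁷)¹⁵ = b, (a²b⁷)¹⁶ = a², (a²b⁷)¹⁷ = ab⁷, (a²b⁷)¹⁸ = b⁶, (a²b⁷)¹⁹ = a²b⁵, (a²b⁷)²⁰ = ab⁴, (a²b⁷)²¹ = b³, (a²b⁷)²² = a²b², (a²b⁷)²³ = ab, (a²b⁷)²⁴ = e.
The smallest positive k with (a²b⁷)ᵏ = e is 24.

Answer: 24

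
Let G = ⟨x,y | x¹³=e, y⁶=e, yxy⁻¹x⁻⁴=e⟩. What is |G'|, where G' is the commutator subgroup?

G' = [G, G] is generated by all commutators. The generator-pair commutators are: [x, y] = x¹⁰.
The subgroup they normally generate is {e, x, x², x³, x⁴, x⁵, x⁶, x⁷, x⁸, x⁹, x¹⁰, x¹¹, x¹²}, of order 13.
Check: |G/G'| = 78/13 = 6 is the order of the abelianisation.

Answer: 13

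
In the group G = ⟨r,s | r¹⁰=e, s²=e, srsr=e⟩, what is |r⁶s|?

Compute successive powers until reaching e:
  (r⁶s)¹ = r⁶s, (r⁶s)² = e.
The smallest positive k with (r⁶s)ᵏ = e is 2.

Answer: 2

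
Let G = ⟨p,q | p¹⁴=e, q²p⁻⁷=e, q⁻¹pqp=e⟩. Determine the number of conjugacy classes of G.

The conjugacy classes (representative and size) are:
  [e] (size 1), [p¹³] (size 2), [p¹²] (size 2), [p¹¹] (size 2), [p⁴] (size 2), [p⁵] (size 2), [p⁸] (size 2), [p⁷] (size 1), [p⁵q⁻¹] (size 7), [p⁵q] (size 7).
Class equation: 1 + 2 + 2 + 2 + 2 + 2 + 2 + 1 + 7 + 7 = 28 = |G|. So G has 10 conjugacy classes.

Answer: 10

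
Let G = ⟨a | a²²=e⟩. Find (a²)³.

Compute successive powers of (a²), reducing at each step:
  (a²)²: (a²) · a² = a⁴
  (a²)³: (a⁴) · a² = a⁶

Answer: a⁶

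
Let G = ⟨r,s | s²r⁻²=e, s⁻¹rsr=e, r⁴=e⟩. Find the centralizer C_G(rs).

⟨rs⟩ ⊆ C_G(rs) since powers of rs commute with rs; so |C_G(rs)| ≥ |⟨rs⟩| = 4.
By orbit–stabilizer, |C_G(rs)| = |G| / |conj. class of rs| = 8 / 2 = 4.
The 4 elements commuting with rs are {e, r², rs, rs⁻¹}.

Answer: {e, r², rs, rs⁻¹}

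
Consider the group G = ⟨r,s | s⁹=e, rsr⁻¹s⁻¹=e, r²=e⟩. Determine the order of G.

Enumerate words in the generators, reducing via the relations: the distinct elements are
  {e, r, s, rs, s², s³, s⁴, s⁵, s⁶, s⁷, s⁸, rs², rs³, rs⁴, rs⁵, rs⁶, rs⁷, rs⁸}.
No further products give new elements, so |G| = 18.

Answer: 18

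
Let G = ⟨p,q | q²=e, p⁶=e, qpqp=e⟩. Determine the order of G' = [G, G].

G' = [G, G] is generated by all commutators. The generator-pair commutators are: [p, q] = p².
The subgroup they normally generate is {e, p², p⁴}, of order 3.
Check: |G/G'| = 12/3 = 4 is the order of the abelianisation.

Answer: 3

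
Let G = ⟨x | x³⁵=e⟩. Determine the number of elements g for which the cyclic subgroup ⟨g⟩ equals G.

G is cyclic of order 35. An element generates G iff its order is 35, and a cyclic group of order 35 has exactly φ(35) = 24 such elements.

Answer: 24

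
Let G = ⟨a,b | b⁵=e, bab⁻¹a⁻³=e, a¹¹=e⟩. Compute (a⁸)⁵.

Compute successive powers of (a⁸), reducing at each step:
  (a⁸)²: (a⁸) · a⁸ = a⁵
  (a⁸)³: (a⁵) · a⁸ = a²
  (a⁸)⁴: (a²) · a⁸ = a¹⁰
  (a⁸)⁵: (a¹⁰) · a⁸ = a⁷

Answer: a⁷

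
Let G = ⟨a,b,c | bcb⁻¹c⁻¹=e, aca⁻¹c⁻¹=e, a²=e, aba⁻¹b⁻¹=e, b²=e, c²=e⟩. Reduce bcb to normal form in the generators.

Multiply left to right, reducing at each step:
  b · c = bc
  (bc) · b = c

Answer: c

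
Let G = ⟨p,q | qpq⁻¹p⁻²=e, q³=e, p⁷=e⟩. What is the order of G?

Enumerate words in the generators, reducing via the relations: the distinct elements are
  {e, p, q, pq, p², p³, p⁴, p⁵, p⁶, q², pq², p²q, p³q, p⁴q, p⁵q, p⁶q, p²q², p³q², p⁴q², p⁵q², p⁶q²}.
No further products give new elements, so |G| = 21.

Answer: 21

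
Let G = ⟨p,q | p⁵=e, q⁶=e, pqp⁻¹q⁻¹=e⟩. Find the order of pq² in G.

Compute successive powers until reaching e:
  (pq²)¹ = pq², (pq²)² = p²q⁴, (pq²)³ = p³, (pq²)⁴ = p⁴q², (pq²)⁵ = q⁴, (pq²)⁶ = p, (pq²)⁷ = p²q², (pq²)⁸ = p³q⁴, (pq²)⁹ = p⁴, (pq²)¹⁰ = q², (pq²)¹¹ = pq⁴, (pq²)¹² = p², (pq²)¹³ = p³q², (pq²)¹⁴ = p⁴q⁴, (pq²)¹⁵ = e.
The smallest positive k with (pq²)ᵏ = e is 15.

Answer: 15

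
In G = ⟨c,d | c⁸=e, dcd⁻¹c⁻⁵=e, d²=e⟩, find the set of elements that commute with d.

⟨d⟩ ⊆ C_G(d) since powers of d commute with d; so |C_G(d)| ≥ |⟨d⟩| = 2.
By orbit–stabilizer, |C_G(d)| = |G| / |conj. class of d| = 16 / 2 = 8.
The 8 elements commuting with d are {e, c², c⁴, c⁶, d, c⁶d, c²d, c⁴d}.

Answer: {e, c², c⁴, c⁶, d, c⁶d, c²d, c⁴d}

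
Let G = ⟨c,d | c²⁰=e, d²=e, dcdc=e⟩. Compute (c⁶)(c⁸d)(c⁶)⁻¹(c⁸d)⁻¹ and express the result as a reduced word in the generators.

[(c⁶), (c⁸d)] = (c⁶)·(c⁸d)·(c⁶)⁻¹·(c⁸d)⁻¹.
  (c⁶) · (c⁸d) = c¹⁴d
  (c¹⁴d) · (c¹⁴) = d
  d · (c⁸d) = c¹²

Answer: c¹²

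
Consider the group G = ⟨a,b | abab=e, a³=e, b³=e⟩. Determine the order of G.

Enumerate words in the generators, reducing via the relations: the distinct elements are
  {a, b, e, ab, a², b², ab², a²b, ba², b²a, ab²a, a²b²}.
No further products give new elements, so |G| = 12.

Answer: 12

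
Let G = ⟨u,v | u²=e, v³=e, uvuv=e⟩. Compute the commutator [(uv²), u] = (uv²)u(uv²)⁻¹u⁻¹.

[(uv²), u] = (uv²)·u·(uv²)⁻¹·u⁻¹.
  (uv²) · u = v
  v · (uv²) = uv
  (uv) · u = v²

Answer: v²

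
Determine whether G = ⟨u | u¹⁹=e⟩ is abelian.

G has a single generator, so G is cyclic and hence abelian.

Answer: Yes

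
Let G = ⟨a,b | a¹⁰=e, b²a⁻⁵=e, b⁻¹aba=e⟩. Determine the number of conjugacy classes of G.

The conjugacy classes (representative and size) are:
  [e] (size 1), [a] (size 2), [a⁸] (size 2), [a⁷] (size 2), [a⁴] (size 2), [a⁵] (size 1), [a⁴b] (size 5), [a²b⁻¹] (size 5).
Class equation: 1 + 2 + 2 + 2 + 2 + 1 + 5 + 5 = 20 = |G|. So G has 8 conjugacy classes.

Answer: 8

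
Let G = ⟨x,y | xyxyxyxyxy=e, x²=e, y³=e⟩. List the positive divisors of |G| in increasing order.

|G| = 60 = 2² · 3 · 5. By Lagrange's theorem the order of any subgroup divides 60; the divisors of 60 are 1, 2, 3, 4, 5, 6, 10, 12, 15, 20, 30, 60.

Answer: 1, 2, 3, 4, 5, 6, 10, 12, 15, 20, 30, 60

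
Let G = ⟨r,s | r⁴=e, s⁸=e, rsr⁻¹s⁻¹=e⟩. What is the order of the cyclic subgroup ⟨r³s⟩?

|⟨r³s⟩| equals the order of r³s. Compute successive powers until reaching e:
  (r³s)¹ = r³s, (r³s)² = r²s², (r³s)³ = rs³, (r³s)⁴ = s⁴, (r³s)⁵ = r³s⁵, (r³s)⁶ = r²s⁶, (r³s)⁷ = rs⁷, (r³s)⁸ = e.
The smallest positive k with (r³s)ᵏ = e is 8, so |⟨r³s⟩| = 8.

Answer: 8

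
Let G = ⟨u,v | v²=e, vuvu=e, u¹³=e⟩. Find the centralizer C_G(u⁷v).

⟨u⁷v⟩ ⊆ C_G(u⁷v) since powers of u⁷v commute with u⁷v; so |C_G(u⁷v)| ≥ |⟨u⁷v⟩| = 2.
By orbit–stabilizer, |C_G(u⁷v)| = |G| / |conj. class of u⁷v| = 26 / 13 = 2.
The 2 elements commuting with u⁷v are {e, u⁷v}.

Answer: {e, u⁷v}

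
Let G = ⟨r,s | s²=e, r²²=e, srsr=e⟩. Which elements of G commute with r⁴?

⟨r⁴⟩ ⊆ C_G(r⁴) since powers of r⁴ commute with r⁴; so |C_G(r⁴)| ≥ |⟨r⁴⟩| = 11.
By orbit–stabilizer, |C_G(r⁴)| = |G| / |conj. class of r⁴| = 44 / 2 = 22.
The 22 elements commuting with r⁴ are {e, r, r², r³, r⁴, r⁵, r⁶, r⁷, r⁸, r⁹, r¹⁰, r¹¹, r¹², r¹³, r¹⁴, r¹⁵, r¹⁶, r¹⁷, r¹⁸, r¹⁹, r²⁰, r²¹}.

Answer: {e, r, r², r³, r⁴, r⁵, r⁶, r⁷, r⁸, r⁹, r¹⁰, r¹¹, r¹², r¹³, r¹⁴, r¹⁵, r¹⁶, r¹⁷, r¹⁸, r¹⁹, r²⁰, r²¹}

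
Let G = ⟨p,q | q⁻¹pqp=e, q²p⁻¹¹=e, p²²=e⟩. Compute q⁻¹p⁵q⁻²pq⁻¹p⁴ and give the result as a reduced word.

Multiply left to right, reducing at each step:
  (q⁻¹) · p⁵ = p⁶q
  (p⁶q) · q⁻² = p⁶q⁻¹
  (p⁶q⁻¹) · p = p⁵q⁻¹
  (p⁵q⁻¹) · q⁻¹ = p¹⁶
  (p¹⁶) · p⁴ = p²⁰

Answer: p²⁰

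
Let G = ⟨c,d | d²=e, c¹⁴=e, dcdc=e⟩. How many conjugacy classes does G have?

The conjugacy classes (representative and size) are:
  [e] (size 1), [c¹³] (size 2), [c²] (size 2), [c³] (size 2), [c¹⁰] (size 2), [c⁵] (size 2), [c⁸] (size 2), [c⁷] (size 1), [c⁶d] (size 7), [c⁹d] (size 7).
Class equation: 1 + 2 + 2 + 2 + 2 + 2 + 2 + 1 + 7 + 7 = 28 = |G|. So G has 10 conjugacy classes.

Answer: 10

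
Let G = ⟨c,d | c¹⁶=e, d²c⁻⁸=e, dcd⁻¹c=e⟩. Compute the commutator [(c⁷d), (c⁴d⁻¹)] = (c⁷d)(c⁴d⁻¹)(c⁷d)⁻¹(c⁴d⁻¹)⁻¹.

[(c⁷d), (c⁴d⁻¹)] = (c⁷d)·(c⁴d⁻¹)·(c⁷d)⁻¹·(c⁴d⁻¹)⁻¹.
  (c⁷d) · (c⁴d⁻¹) = c³
  (c³) · (c⁷d⁻¹) = c²d
  (c²d) · (c⁴d) = c⁶

Answer: c⁶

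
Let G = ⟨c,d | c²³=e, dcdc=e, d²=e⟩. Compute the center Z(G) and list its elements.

An element z ∈ Z(G) iff z commutes with every generator.
For example e is central: e·c = c = c·e; e·d = d = d·e.
Whereas c ∉ Z(G) since c·d = cd ≠ c²²d = d·c.
Checking each of the 46 elements this way gives Z(G) = {e}, of order 1.

Answer: {e}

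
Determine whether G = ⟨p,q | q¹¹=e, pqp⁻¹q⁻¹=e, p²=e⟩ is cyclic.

|G| = 22. The element pq has order 22 (its powers give 22 distinct elements), so ⟨pq⟩ = G and G is cyclic.

Answer: Yes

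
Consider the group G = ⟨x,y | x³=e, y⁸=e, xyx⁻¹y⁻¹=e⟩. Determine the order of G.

Enumerate words in the generators, reducing via the relations: the distinct elements are
  {e, x, y, xy, x², y², y³, y⁴, y⁵, y⁶, y⁷, xy², xy³, xy⁴, xy⁵, xy⁶, xy⁷, x²y, x²y², x²y³, x²y⁴, x²y⁵, x²y⁶, x²y⁷}.
No further products give new elements, so |G| = 24.

Answer: 24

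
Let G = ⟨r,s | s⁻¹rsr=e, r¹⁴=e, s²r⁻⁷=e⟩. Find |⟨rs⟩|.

|⟨rs⟩| equals the order of rs. Compute successive powers until reaching e:
  (rs)¹ = rs, (rs)² = r⁷, (rs)³ = rs⁻¹, (rs)⁴ = e.
The smallest positive k with (rs)ᵏ = e is 4, so |⟨rs⟩| = 4.

Answer: 4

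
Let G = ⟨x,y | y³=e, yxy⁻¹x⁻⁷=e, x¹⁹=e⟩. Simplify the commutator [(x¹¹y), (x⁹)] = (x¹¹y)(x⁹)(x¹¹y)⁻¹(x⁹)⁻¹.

[(x¹¹y), (x⁹)] = (x¹¹y)·(x⁹)·(x¹¹y)⁻¹·(x⁹)⁻¹.
  (x¹¹y) · (x⁹) = x¹⁷y
  (x¹⁷y) · (x¹²y²) = x⁶
  (x⁶) · (x¹⁰) = x¹⁶

Answer: x¹⁶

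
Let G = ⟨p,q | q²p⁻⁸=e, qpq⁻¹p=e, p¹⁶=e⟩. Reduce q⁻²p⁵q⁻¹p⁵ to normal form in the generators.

Multiply left to right, reducing at each step:
  (p⁸) · p⁵ = p¹³
  (p¹³) · q⁻¹ = p⁵q
  (p⁵q) · p⁵ = q

Answer: q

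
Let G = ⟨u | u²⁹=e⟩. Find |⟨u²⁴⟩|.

|⟨u²⁴⟩| equals the order of u²⁴. Compute successive powers until reaching e:
  (u²⁴)¹ = u²⁴, (u²⁴)² = u¹⁹, (u²⁴)³ = u¹⁴, (u²⁴)⁴ = u⁹, (u²⁴)⁵ = u⁴, (u²⁴)⁶ = u²⁸, (u²⁴)⁷ = u²³, (u²⁴)⁸ = u¹⁸, (u²⁴)⁹ = u¹³, (u²⁴)¹⁰ = u⁸, (u²⁴)¹¹ = u³, (u²⁴)¹² = u²⁷, (u²⁴)¹³ = u²², (u²⁴)¹⁴ = u¹⁷, (u²⁴)¹⁵ = u¹², (u²⁴)¹⁶ = u⁷, (u²⁴)¹⁷ = u², (u²⁴)¹⁸ = u²⁶, (u²⁴)¹⁹ = u²¹, (u²⁴)²⁰ = u¹⁶, (u²⁴)²¹ = u¹¹, (u²⁴)²² = u⁶, (u²⁴)²³ = u, (u²⁴)²⁴ = u²⁵, (u²⁴)²⁵ = u²⁰, (u²⁴)²⁶ = u¹⁵, (u²⁴)²⁷ = u¹⁰, (u²⁴)²⁸ = u⁵, (u²⁴)²⁹ = e.
The smallest positive k with (u²⁴)ᵏ = e is 29, so |⟨u²⁴⟩| = 29.

Answer: 29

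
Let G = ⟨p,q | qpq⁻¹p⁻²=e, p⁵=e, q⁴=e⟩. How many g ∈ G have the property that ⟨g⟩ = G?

⟨g⟩ = G would require ord(g) = |G| = 20, but the maximum element order in G is 5 < 20. So G is not cyclic and no single element generates it: the count is 0.

Answer: 0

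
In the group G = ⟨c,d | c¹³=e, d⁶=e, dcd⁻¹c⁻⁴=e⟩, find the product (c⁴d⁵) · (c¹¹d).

Compute (c⁴d⁵) · (c¹¹d) by multiplying left to right and reducing via the relations at each step:
  (c⁴d⁵) · c¹¹ = c¹⁰d⁵
  (c¹⁰d⁵) · d = c¹⁰

Answer: c¹⁰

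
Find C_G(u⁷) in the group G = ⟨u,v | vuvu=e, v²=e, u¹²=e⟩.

⟨u⁷⟩ ⊆ C_G(u⁷) since powers of u⁷ commute with u⁷; so |C_G(u⁷)| ≥ |⟨u⁷⟩| = 12.
By orbit–stabilizer, |C_G(u⁷)| = |G| / |conj. class of u⁷| = 24 / 2 = 12.
The 12 elements commuting with u⁷ are {e, u, u², u³, u⁴, u⁵, u⁶, u⁷, u⁸, u⁹, u¹⁰, u¹¹}.

Answer: {e, u, u², u³, u⁴, u⁵, u⁶, u⁷, u⁸, u⁹, u¹⁰, u¹¹}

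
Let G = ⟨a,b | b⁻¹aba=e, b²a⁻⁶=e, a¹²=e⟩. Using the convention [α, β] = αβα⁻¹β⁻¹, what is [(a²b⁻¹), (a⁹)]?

[(a²b⁻¹), (a⁹)] = (a²b⁻¹)·(a⁹)·(a²b⁻¹)⁻¹·(a⁹)⁻¹.
  (a²b⁻¹) · (a⁹) = a⁵b⁻¹
  (a⁵b⁻¹) · (a²b) = a³
  (a³) · (a³) = a⁶

Answer: a⁶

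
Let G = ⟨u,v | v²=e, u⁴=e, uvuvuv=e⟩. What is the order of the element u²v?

Compute successive powers until reaching e:
  (u²v)¹ = u²v, (u²v)² = u²vu²v, (u²v)³ = vu², (u²v)⁴ = e.
The smallest positive k with (u²v)ᵏ = e is 4.

Answer: 4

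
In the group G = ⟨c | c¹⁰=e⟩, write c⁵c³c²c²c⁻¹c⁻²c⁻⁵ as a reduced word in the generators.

Multiply left to right, reducing at each step:
  (c⁵) · c³ = c⁸
  (c⁸) · c² = e
  e · c² = c²
  (c²) · c⁻¹ = c
  c · c⁻² = c⁹
  (c⁹) · c⁻⁵ = c⁴

Answer: c⁴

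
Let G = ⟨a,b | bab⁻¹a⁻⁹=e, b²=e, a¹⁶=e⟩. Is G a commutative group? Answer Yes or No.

a·b = ab but b·a = a⁹b, so a·b ≠ b·a and G is not abelian.

Answer: No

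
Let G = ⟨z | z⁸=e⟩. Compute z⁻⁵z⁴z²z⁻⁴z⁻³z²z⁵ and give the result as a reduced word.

Multiply left to right, reducing at each step:
  (z³) · z⁴ = z⁷
  (z⁷) · z² = z
  z · z⁻⁴ = z⁵
  (z⁵) · z⁻³ = z²
  (z²) · z² = z⁴
  (z⁴) · z⁵ = z

Answer: z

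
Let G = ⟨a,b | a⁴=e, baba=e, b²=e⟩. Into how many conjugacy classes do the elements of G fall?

The conjugacy classes (representative and size) are:
  [e] (size 1), [a] (size 2), [a²] (size 1), [a²b] (size 2), [a³b] (size 2).
Class equation: 1 + 2 + 1 + 2 + 2 = 8 = |G|. So G has 5 conjugacy classes.

Answer: 5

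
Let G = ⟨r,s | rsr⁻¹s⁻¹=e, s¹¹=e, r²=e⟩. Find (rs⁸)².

Compute successive powers of (rs⁸), reducing at each step:
  (rs⁸)²: (rs⁸) · r = s⁸;   (s⁸) · s⁸ = s⁵

Answer: s⁵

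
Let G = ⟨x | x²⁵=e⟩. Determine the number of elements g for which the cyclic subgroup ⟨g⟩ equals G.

G is cyclic of order 25. An element generates G iff its order is 25, and a cyclic group of order 25 has exactly φ(25) = 20 such elements.

Answer: 20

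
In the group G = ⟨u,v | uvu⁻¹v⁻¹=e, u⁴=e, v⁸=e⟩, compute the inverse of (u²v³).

The order of (u²v³) is 8 (smallest k with (u²v³)ᵏ = e), so (u²v³)⁻¹ = (u²v³)⁷ = u²v⁵.
Check: (u²v³) · (u²v⁵) → (u²v³) · u² = v³;   (v³) · v⁵ = e, giving e as required.

Answer: u²v⁵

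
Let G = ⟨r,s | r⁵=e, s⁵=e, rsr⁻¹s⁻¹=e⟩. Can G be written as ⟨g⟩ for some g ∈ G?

|G| = 25, but the maximum element order in G is 5 < 25. No single element generates all of G, so G is not cyclic.

Answer: No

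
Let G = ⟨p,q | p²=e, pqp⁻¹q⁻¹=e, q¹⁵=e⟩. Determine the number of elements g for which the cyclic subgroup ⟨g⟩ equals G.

G is cyclic of order 30. An element generates G iff its order is 30, and a cyclic group of order 30 has exactly φ(30) = 8 such elements.

Answer: 8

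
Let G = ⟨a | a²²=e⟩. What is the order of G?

G is generated by a single element, so G is cyclic. The relator gives a²² = e and no smaller power is forced to be e, so the 22 powers {a, e, a², a³, a⁴, a⁵, a⁶, a⁷, a⁸, a⁹, a²¹, a²⁰, a¹², a¹³, a¹¹, a¹⁰, a¹⁴, a¹⁵, a¹⁶, a¹⁷, a¹⁸, a¹⁹} are distinct. Hence |G| = 22.

Answer: 22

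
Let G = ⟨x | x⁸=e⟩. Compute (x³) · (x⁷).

Compute (x³) · (x⁷) by multiplying left to right and reducing via the relations at each step:
  (x³) · x⁷ = x²

Answer: x²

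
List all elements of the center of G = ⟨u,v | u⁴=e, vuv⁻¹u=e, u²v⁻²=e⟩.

An element z ∈ Z(G) iff z commutes with every generator.
For example u² is central: (u²)·u = u³ = u·(u²); (u²)·v = v⁻¹ = v·(u²).
Whereas u ∉ Z(G) since u·v = uv ≠ uv⁻¹ = v·u.
Checking each of the 8 elements this way gives Z(G) = {e, u²}, of order 2.

Answer: {e, u²}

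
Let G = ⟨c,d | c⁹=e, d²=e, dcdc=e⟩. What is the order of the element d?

Compute successive powers until reaching e:
  d¹ = d, d² = e.
The smallest positive k with dᵏ = e is 2.

Answer: 2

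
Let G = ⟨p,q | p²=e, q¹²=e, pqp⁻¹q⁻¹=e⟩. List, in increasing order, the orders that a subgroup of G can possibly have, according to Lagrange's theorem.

|G| = 24 = 2³ · 3. By Lagrange's theorem the order of any subgroup divides 24; the divisors of 24 are 1, 2, 3, 4, 6, 8, 12, 24.

Answer: 1, 2, 3, 4, 6, 8, 12, 24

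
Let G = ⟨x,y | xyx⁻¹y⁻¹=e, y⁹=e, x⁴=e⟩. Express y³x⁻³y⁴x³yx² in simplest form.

Multiply left to right, reducing at each step:
  (y³) · x⁻³ = xy³
  (xy³) · y⁴ = xy⁷
  (xy⁷) · x³ = y⁷
  (y⁷) · y = y⁸
  (y⁸) · x² = x²y⁸

Answer: x²y⁸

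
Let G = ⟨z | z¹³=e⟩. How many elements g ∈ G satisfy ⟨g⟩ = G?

G is cyclic of order 13. An element generates G iff its order is 13, and a cyclic group of order 13 has exactly φ(13) = 12 such elements.

Answer: 12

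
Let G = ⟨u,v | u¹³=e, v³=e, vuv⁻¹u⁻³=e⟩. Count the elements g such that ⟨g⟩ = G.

⟨g⟩ = G would require ord(g) = |G| = 39, but the maximum element order in G is 13 < 39. So G is not cyclic and no single element generates it: the count is 0.

Answer: 0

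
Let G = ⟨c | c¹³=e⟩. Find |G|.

G is generated by a single element, so G is cyclic. The relator gives c¹³ = e and no smaller power is forced to be e, so the 13 powers {c, e, c², c³, c⁴, c⁵, c⁶, c⁷, c⁸, c⁹, c¹², c¹¹, c¹⁰} are distinct. Hence |G| = 13.

Answer: 13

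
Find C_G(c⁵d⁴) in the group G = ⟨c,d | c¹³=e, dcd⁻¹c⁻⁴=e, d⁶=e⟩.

⟨c⁵d⁴⟩ ⊆ C_G(c⁵d⁴) since powers of c⁵d⁴ commute with c⁵d⁴; so |C_G(c⁵d⁴)| ≥ |⟨c⁵d⁴⟩| = 3.
By orbit–stabilizer, |C_G(c⁵d⁴)| = |G| / |conj. class of c⁵d⁴| = 78 / 13 = 6.
The 6 elements commuting with c⁵d⁴ are {e, c²d³, c⁴d⁵, c⁵d⁴, c¹⁰d, c¹¹d²}.

Answer: {e, c²d³, c⁴d⁵, c⁵d⁴, c¹⁰d, c¹¹d²}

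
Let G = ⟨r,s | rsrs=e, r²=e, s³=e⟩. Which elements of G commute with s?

⟨s⟩ ⊆ C_G(s) since powers of s commute with s; so |C_G(s)| ≥ |⟨s⟩| = 3.
By orbit–stabilizer, |C_G(s)| = |G| / |conj. class of s| = 6 / 2 = 3.
The 3 elements commuting with s are {e, s, s²}.

Answer: {e, s, s²}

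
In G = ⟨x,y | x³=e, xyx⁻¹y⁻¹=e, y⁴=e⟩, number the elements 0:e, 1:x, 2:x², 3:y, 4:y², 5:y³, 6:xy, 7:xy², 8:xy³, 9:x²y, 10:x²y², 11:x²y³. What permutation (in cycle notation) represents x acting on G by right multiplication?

(0 1 2)(3 6 9)(4 7 10)(5 8 11)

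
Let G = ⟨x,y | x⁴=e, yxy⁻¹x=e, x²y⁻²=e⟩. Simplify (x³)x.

Compute (x³) · x by multiplying left to right and reducing via the relations at each step:
  (x³) · x = e

Answer: e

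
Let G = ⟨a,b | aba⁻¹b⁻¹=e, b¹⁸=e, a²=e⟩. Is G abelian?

Each pair of generators commutes: a·b = ab = b·a. Since the generators pairwise commute, every element of G commutes with every other, so G is abelian.

Answer: Yes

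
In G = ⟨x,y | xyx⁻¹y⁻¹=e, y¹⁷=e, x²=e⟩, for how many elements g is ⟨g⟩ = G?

G is cyclic of order 34. An element generates G iff its order is 34, and a cyclic group of order 34 has exactly φ(34) = 16 such elements.

Answer: 16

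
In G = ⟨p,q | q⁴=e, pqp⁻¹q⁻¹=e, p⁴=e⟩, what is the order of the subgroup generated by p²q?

|⟨p²q⟩| equals the order of p²q. Compute successive powers until reaching e:
  (p²q)¹ = p²q, (p²q)² = q², (p²q)³ = p²q³, (p²q)⁴ = e.
The smallest positive k with (p²q)ᵏ = e is 4, so |⟨p²q⟩| = 4.

Answer: 4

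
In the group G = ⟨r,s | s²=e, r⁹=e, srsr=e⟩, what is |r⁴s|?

Compute successive powers until reaching e:
  (r⁴s)¹ = r⁴s, (r⁴s)² = e.
The smallest positive k with (r⁴s)ᵏ = e is 2.

Answer: 2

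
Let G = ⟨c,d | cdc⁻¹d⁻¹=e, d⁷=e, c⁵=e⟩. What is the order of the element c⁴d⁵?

Compute successive powers until reaching e:
  (c⁴d⁵)¹ = c⁴d⁵, (c⁴d⁵)² = c³d³, (c⁴d⁵)³ = c²d, (c⁴d⁵)⁴ = cd⁶, (c⁴d⁵)⁵ = d⁴, (c⁴d⁵)⁶ = c⁴d², (c⁴d⁵)⁷ = c³, (c⁴d⁵)⁸ = c²d⁵, (c⁴d⁵)⁹ = cd³, (c⁴d⁵)¹⁰ = d, (c⁴d⁵)¹¹ = c⁴d⁶, (c⁴d⁵)¹² = c³d⁴, (c⁴d⁵)¹³ = c²d², (c⁴d⁵)¹⁴ = c, (c⁴d⁵)¹⁵ = d⁵, (c⁴d⁵)¹⁶ = c⁴d³, (c⁴d⁵)¹⁷ = c³d, (c⁴d⁵)¹⁸ = c²d⁶, (c⁴d⁵)¹⁹ = cd⁴, (c⁴d⁵)²⁰ = d², (c⁴d⁵)²¹ = c⁴, (c⁴d⁵)²² = c³d⁵, (c⁴d⁵)²³ = c²d³, (c⁴d⁵)²⁴ = cd, (c⁴d⁵)²⁵ = d⁶, (c⁴d⁵)²⁶ = c⁴d⁴, (c⁴d⁵)²⁷ = c³d², (c⁴d⁵)²⁸ = c², (c⁴d⁵)²⁹ = cd⁵, (c⁴d⁵)³⁰ = d³, (c⁴d⁵)³¹ = c⁴d, (c⁴d⁵)³² = c³d⁶, (c⁴d⁵)³³ = c²d⁴, (c⁴d⁵)³⁴ = cd², (c⁴d⁵)³⁵ = e.
The smallest positive k with (c⁴d⁵)ᵏ = e is 35.

Answer: 35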